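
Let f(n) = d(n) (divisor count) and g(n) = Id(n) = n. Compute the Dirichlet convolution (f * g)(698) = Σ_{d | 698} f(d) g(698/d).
(d * Id)(698) = 1404

Divisors of 698: [1, 2, 349, 698]. For each d | 698:
  d = 1: d(1) · Id(698/1) = 1 · 698 = 698
  d = 2: d(2) · Id(698/2) = 2 · 349 = 698
  d = 349: d(349) · Id(698/349) = 2 · 2 = 4
  d = 698: d(698) · Id(698/698) = 4 · 1 = 4
Summing: (d * Id)(698) = 698 + 698 + 4 + 4 = 1404.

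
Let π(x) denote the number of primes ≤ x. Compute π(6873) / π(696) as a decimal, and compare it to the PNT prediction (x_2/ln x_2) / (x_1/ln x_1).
π(6873)/π(696) = 885/125 ≈ 7.0800;  PNT prediction ≈ 7.3155.

π(696) = 125 and π(6873) = 885, so π(6873)/π(696) ≈ 7.0800. The PNT-predicted ratio is (6873/ln(6873)) / (696/ln(696)) ≈ 7.3155. The two agree to within a few percent, as expected.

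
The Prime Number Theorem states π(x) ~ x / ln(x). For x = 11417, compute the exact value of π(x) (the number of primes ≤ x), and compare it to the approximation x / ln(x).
π(11417) = 1377;  x/ln(x) ≈ 1222.00;  relative error ≈ 11.26%.

Directly count primes up to 11417: π(11417) = 1377. The PNT approximation gives 11417/ln(11417) ≈ 11417/9.34286 ≈ 1222.00. Relative error (π(x) − x/ln(x)) / π(x) ≈ 11.26%; the approximation is known to undercount slightly (Li(x) is a better estimate).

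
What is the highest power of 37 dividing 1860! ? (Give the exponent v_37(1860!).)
v_37(1860!) = 51

Legendre's formula: v_p(n!) = Σ_{k ≥ 1} ⌊n / p^k⌋. For p = 37, n = 1860, the terms are:
  ⌊1860/37^1⌋ = ⌊1860/37⌋ = 50
  ⌊1860/37^2⌋ = ⌊1860/1369⌋ = 1
(the next term ⌊1860/37^3⌋ = 0, terminating the sum). Summing: v_37(1860!) = 50 + 1 = 51.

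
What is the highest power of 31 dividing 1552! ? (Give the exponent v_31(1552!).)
v_31(1552!) = 51

Legendre's formula: v_p(n!) = Σ_{k ≥ 1} ⌊n / p^k⌋. For p = 31, n = 1552, the terms are:
  ⌊1552/31^1⌋ = ⌊1552/31⌋ = 50
  ⌊1552/31^2⌋ = ⌊1552/961⌋ = 1
(the next term ⌊1552/31^3⌋ = 0, terminating the sum). Summing: v_31(1552!) = 50 + 1 = 51.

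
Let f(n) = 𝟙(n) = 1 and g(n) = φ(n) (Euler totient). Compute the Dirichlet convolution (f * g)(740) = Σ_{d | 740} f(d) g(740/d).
(𝟙 * φ)(740) = 740

Divisors of 740: [1, 2, 4, 5, 10, 20, 37, 74, 148, 185, 370, 740]. For each d | 740:
  d = 1: 𝟙(1) · φ(740/1) = 1 · 288 = 288
  d = 2: 𝟙(2) · φ(740/2) = 1 · 144 = 144
  d = 4: 𝟙(4) · φ(740/4) = 1 · 144 = 144
  d = 5: 𝟙(5) · φ(740/5) = 1 · 72 = 72
  d = 10: 𝟙(10) · φ(740/10) = 1 · 36 = 36
  d = 20: 𝟙(20) · φ(740/20) = 1 · 36 = 36
  d = 37: 𝟙(37) · φ(740/37) = 1 · 8 = 8
  d = 74: 𝟙(74) · φ(740/74) = 1 · 4 = 4
  d = 148: 𝟙(148) · φ(740/148) = 1 · 4 = 4
  d = 185: 𝟙(185) · φ(740/185) = 1 · 2 = 2
  d = 370: 𝟙(370) · φ(740/370) = 1 · 1 = 1
  d = 740: 𝟙(740) · φ(740/740) = 1 · 1 = 1
Summing: (𝟙 * φ)(740) = 288 + 144 + 144 + 72 + 36 + 36 + 8 + 4 + 4 + 2 + 1 + 1 = 740.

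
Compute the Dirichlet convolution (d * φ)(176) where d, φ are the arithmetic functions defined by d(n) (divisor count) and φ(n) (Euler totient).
(d * φ)(176) = 372

Divisors of 176: [1, 2, 4, 8, 11, 16, 22, 44, 88, 176]. For each d | 176:
  d = 1: d(1) · φ(176/1) = 1 · 80 = 80
  d = 2: d(2) · φ(176/2) = 2 · 40 = 80
  d = 4: d(4) · φ(176/4) = 3 · 20 = 60
  d = 8: d(8) · φ(176/8) = 4 · 10 = 40
  d = 11: d(11) · φ(176/11) = 2 · 8 = 16
  d = 16: d(16) · φ(176/16) = 5 · 10 = 50
  d = 22: d(22) · φ(176/22) = 4 · 4 = 16
  d = 44: d(44) · φ(176/44) = 6 · 2 = 12
  d = 88: d(88) · φ(176/88) = 8 · 1 = 8
  d = 176: d(176) · φ(176/176) = 10 · 1 = 10
Summing: (d * φ)(176) = 80 + 80 + 60 + 40 + 16 + 50 + 16 + 12 + 8 + 10 = 372.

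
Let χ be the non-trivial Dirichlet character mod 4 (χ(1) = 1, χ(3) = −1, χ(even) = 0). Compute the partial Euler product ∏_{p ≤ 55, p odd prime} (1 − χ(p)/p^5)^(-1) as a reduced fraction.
∏ = 241552412610573346540717288090615330738043013683948985221451329316738054554305/242484077809603940117660402752750309983134701869309180441833184178683110227968

The odd primes p ≤ 55 are [3, 5, 7, 11, 13, 17, 19, 23, 29, 31, 37, 41, 43, 47, 53]. For each, χ(p) = 1 if p ≡ 1 mod 4, χ(p) = −1 if p ≡ 3 mod 4. Taking (1 − χ(p)/p^5)^(-1) = p^5/(p^5 − χ(p)): (1 − (-1)/3^5)^(-1) · (1 − (1)/5^5)^(-1) · (1 − (-1)/7^5)^(-1) · (1 − (-1)/11^5)^(-1) · (1 − (1)/13^5)^(-1) · (1 − (1)/17^5)^(-1) · (1 − (-1)/19^5)^(-1) · (1 − (-1)/23^5)^(-1) · (1 − (1)/29^5)^(-1) · (1 − (-1)/31^5)^(-1) · (1 − (1)/37^5)^(-1) · (1 − (1)/41^5)^(-1) · (1 − (-1)/43^5)^(-1) · (1 − (-1)/47^5)^(-1) · (1 − (1)/53^5)^(-1) = 241552412610573346540717288090615330738043013683948985221451329316738054554305/242484077809603940117660402752750309983134701869309180441833184178683110227968.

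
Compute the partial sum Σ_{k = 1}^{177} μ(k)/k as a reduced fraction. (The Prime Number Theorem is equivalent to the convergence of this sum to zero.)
Σ μ(k)/k = -405094636462344486762882436757770090366687617598923355652478890632/83294951893662609690425847675448128125490254797437431023480841994855

Values of μ(k) for 1 ≤ k ≤ 177: μ(1) = 1, μ(2) = -1, μ(3) = -1, μ(5) = -1, μ(6) = 1, μ(7) = -1, μ(10) = 1, μ(11) = -1, μ(13) = -1, μ(14) = 1, μ(15) = 1, μ(17) = -1, μ(19) = -1, μ(21) = 1, μ(22) = 1, μ(23) = -1, μ(26) = 1, μ(29) = -1, μ(30) = -1, μ(31) = -1, μ(33) = 1, μ(34) = 1, μ(35) = 1, μ(37) = -1, μ(38) = 1, μ(39) = 1, μ(41) = -1, μ(42) = -1, μ(43) = -1, μ(46) = 1, μ(47) = -1, μ(51) = 1, μ(53) = -1, μ(55) = 1, μ(57) = 1, μ(58) = 1, μ(59) = -1, μ(61) = -1, μ(62) = 1, μ(65) = 1, μ(66) = -1, μ(67) = -1, μ(69) = 1, μ(70) = -1, μ(71) = -1, μ(73) = -1, μ(74) = 1, μ(77) = 1, μ(78) = -1, μ(79) = -1, μ(82) = 1, μ(83) = -1, μ(85) = 1, μ(86) = 1, μ(87) = 1, μ(89) = -1, μ(91) = 1, μ(93) = 1, μ(94) = 1, μ(95) = 1, μ(97) = -1, μ(101) = -1, μ(102) = -1, μ(103) = -1, μ(105) = -1, μ(106) = 1, μ(107) = -1, μ(109) = -1, μ(110) = -1, μ(111) = 1, μ(113) = -1, μ(114) = -1, μ(115) = 1, μ(118) = 1, μ(119) = 1, μ(122) = 1, μ(123) = 1, μ(127) = -1, μ(129) = 1, μ(130) = -1, μ(131) = -1, μ(133) = 1, μ(134) = 1, μ(137) = -1, μ(138) = -1, μ(139) = -1, μ(141) = 1, μ(142) = 1, μ(143) = 1, μ(145) = 1, μ(146) = 1, μ(149) = -1, μ(151) = -1, μ(154) = -1, μ(155) = 1, μ(157) = -1, μ(158) = 1, μ(159) = 1, μ(161) = 1, μ(163) = -1, μ(165) = -1, μ(166) = 1, μ(167) = -1, μ(170) = -1, μ(173) = -1, μ(174) = -1, μ(177) = 1, with μ = 0 on non-squarefree integers. Summing μ(k)/k for k where μ(k) ≠ 0 gives -405094636462344486762882436757770090366687617598923355652478890632/83294951893662609690425847675448128125490254797437431023480841994855 ≈ -0.0049. (PNT ⟺ this sum → 0 as n → ∞.)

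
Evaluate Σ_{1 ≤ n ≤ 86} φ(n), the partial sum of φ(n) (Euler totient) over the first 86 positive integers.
Σ_{n ≤ 86} φ(n) = 2272

Compute φ(n) for each 1 ≤ n ≤ 86: φ(1) = 1, φ(2) = 1, φ(3) = 2, φ(4) = 2, φ(5) = 4, φ(6) = 2, φ(7) = 6, φ(8) = 4, φ(9) = 6, φ(10) = 4, φ(11) = 10, φ(12) = 4, φ(13) = 12, φ(14) = 6, φ(15) = 8, φ(16) = 8, φ(17) = 16, φ(18) = 6, φ(19) = 18, φ(20) = 8, φ(21) = 12, φ(22) = 10, φ(23) = 22, φ(24) = 8, φ(25) = 20, φ(26) = 12, φ(27) = 18, φ(28) = 12, φ(29) = 28, φ(30) = 8, φ(31) = 30, φ(32) = 16, φ(33) = 20, φ(34) = 16, φ(35) = 24, φ(36) = 12, φ(37) = 36, φ(38) = 18, φ(39) = 24, φ(40) = 16, φ(41) = 40, φ(42) = 12, φ(43) = 42, φ(44) = 20, φ(45) = 24, φ(46) = 22, φ(47) = 46, φ(48) = 16, φ(49) = 42, φ(50) = 20, φ(51) = 32, φ(52) = 24, φ(53) = 52, φ(54) = 18, φ(55) = 40, φ(56) = 24, φ(57) = 36, φ(58) = 28, φ(59) = 58, φ(60) = 16, φ(61) = 60, φ(62) = 30, φ(63) = 36, φ(64) = 32, φ(65) = 48, φ(66) = 20, φ(67) = 66, φ(68) = 32, φ(69) = 44, φ(70) = 24, φ(71) = 70, φ(72) = 24, φ(73) = 72, φ(74) = 36, φ(75) = 40, φ(76) = 36, φ(77) = 60, φ(78) = 24, φ(79) = 78, φ(80) = 32, φ(81) = 54, φ(82) = 40, φ(83) = 82, φ(84) = 24, φ(85) = 64, φ(86) = 42. Summing all 86 values: 2272. (Average order: Σ_{n ≤ x} φ(n) ~ (3/π²) x². For x = 86, (3/π²)·86² ≈ 2248.11.)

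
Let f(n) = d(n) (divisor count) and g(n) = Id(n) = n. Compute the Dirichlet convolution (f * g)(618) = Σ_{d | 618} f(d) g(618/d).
(d * Id)(618) = 2100

Divisors of 618: [1, 2, 3, 6, 103, 206, 309, 618]. For each d | 618:
  d = 1: d(1) · Id(618/1) = 1 · 618 = 618
  d = 2: d(2) · Id(618/2) = 2 · 309 = 618
  d = 3: d(3) · Id(618/3) = 2 · 206 = 412
  d = 6: d(6) · Id(618/6) = 4 · 103 = 412
  d = 103: d(103) · Id(618/103) = 2 · 6 = 12
  d = 206: d(206) · Id(618/206) = 4 · 3 = 12
  d = 309: d(309) · Id(618/309) = 4 · 2 = 8
  d = 618: d(618) · Id(618/618) = 8 · 1 = 8
Summing: (d * Id)(618) = 618 + 618 + 412 + 412 + 12 + 12 + 8 + 8 = 2100.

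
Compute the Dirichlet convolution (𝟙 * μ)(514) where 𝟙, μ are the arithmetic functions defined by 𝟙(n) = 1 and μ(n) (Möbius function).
(𝟙 * μ)(514) = 0

Divisors of 514: [1, 2, 257, 514]. For each d | 514:
  d = 1: 𝟙(1) · μ(514/1) = 1 · 1 = 1
  d = 2: 𝟙(2) · μ(514/2) = 1 · -1 = -1
  d = 257: 𝟙(257) · μ(514/257) = 1 · -1 = -1
  d = 514: 𝟙(514) · μ(514/514) = 1 · 1 = 1
Summing: (𝟙 * μ)(514) = 1 + -1 + -1 + 1 = 0.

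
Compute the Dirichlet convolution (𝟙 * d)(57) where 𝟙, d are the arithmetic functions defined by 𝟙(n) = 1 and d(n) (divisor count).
(𝟙 * d)(57) = 9

Divisors of 57: [1, 3, 19, 57]. For each d | 57:
  d = 1: 𝟙(1) · d(57/1) = 1 · 4 = 4
  d = 3: 𝟙(3) · d(57/3) = 1 · 2 = 2
  d = 19: 𝟙(19) · d(57/19) = 1 · 2 = 2
  d = 57: 𝟙(57) · d(57/57) = 1 · 1 = 1
Summing: (𝟙 * d)(57) = 4 + 2 + 2 + 1 = 9.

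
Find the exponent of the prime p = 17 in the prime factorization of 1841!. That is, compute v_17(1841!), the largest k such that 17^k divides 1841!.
v_17(1841!) = 114

Legendre's formula: v_p(n!) = Σ_{k ≥ 1} ⌊n / p^k⌋. For p = 17, n = 1841, the terms are:
  ⌊1841/17^1⌋ = ⌊1841/17⌋ = 108
  ⌊1841/17^2⌋ = ⌊1841/289⌋ = 6
(the next term ⌊1841/17^3⌋ = 0, terminating the sum). Summing: v_17(1841!) = 108 + 6 = 114.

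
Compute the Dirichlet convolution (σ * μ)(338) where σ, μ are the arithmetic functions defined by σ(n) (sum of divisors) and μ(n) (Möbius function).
(σ * μ)(338) = 338

Divisors of 338: [1, 2, 13, 26, 169, 338]. For each d | 338:
  d = 1: σ(1) · μ(338/1) = 1 · 0 = 0
  d = 2: σ(2) · μ(338/2) = 3 · 0 = 0
  d = 13: σ(13) · μ(338/13) = 14 · 1 = 14
  d = 26: σ(26) · μ(338/26) = 42 · -1 = -42
  d = 169: σ(169) · μ(338/169) = 183 · -1 = -183
  d = 338: σ(338) · μ(338/338) = 549 · 1 = 549
Summing: (σ * μ)(338) = 0 + 0 + 14 + -42 + -183 + 549 = 338.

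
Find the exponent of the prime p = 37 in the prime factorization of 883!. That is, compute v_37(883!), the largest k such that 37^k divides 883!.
v_37(883!) = 23

Legendre's formula: v_p(n!) = Σ_{k ≥ 1} ⌊n / p^k⌋. For p = 37, n = 883, the terms are:
  ⌊883/37^1⌋ = ⌊883/37⌋ = 23
(the next term ⌊883/37^2⌋ = 0, terminating the sum). Summing: v_37(883!) = 23 = 23.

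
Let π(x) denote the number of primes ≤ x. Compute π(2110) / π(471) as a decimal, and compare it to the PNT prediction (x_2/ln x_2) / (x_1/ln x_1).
π(2110)/π(471) = 317/91 ≈ 3.4835;  PNT prediction ≈ 3.6022.

π(471) = 91 and π(2110) = 317, so π(2110)/π(471) ≈ 3.4835. The PNT-predicted ratio is (2110/ln(2110)) / (471/ln(471)) ≈ 3.6022. The two agree to within a few percent, as expected.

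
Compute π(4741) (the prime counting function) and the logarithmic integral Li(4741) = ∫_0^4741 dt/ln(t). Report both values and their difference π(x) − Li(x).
π(4741) = 639;  Li(4741) ≈ 653.78;  π(x) − Li(x) ≈ -14.78.

Direct count of primes ≤ 4741 gives π(4741) = 639. Numerical evaluation of the logarithmic integral gives Li(4741) ≈ 653.78. The difference π(x) − Li(x) ≈ -14.78 is typically negative for small/moderate x (Li(x) overestimates), though Littlewood's theorem shows this sign changes infinitely often.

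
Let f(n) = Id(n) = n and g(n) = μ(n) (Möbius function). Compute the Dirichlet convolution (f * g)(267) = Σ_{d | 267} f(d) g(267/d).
(Id * μ)(267) = 176

Divisors of 267: [1, 3, 89, 267]. For each d | 267:
  d = 1: Id(1) · μ(267/1) = 1 · 1 = 1
  d = 3: Id(3) · μ(267/3) = 3 · -1 = -3
  d = 89: Id(89) · μ(267/89) = 89 · -1 = -89
  d = 267: Id(267) · μ(267/267) = 267 · 1 = 267
Summing: (Id * μ)(267) = 1 + -3 + -89 + 267 = 176.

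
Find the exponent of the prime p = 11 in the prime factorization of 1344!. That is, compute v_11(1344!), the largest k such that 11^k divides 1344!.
v_11(1344!) = 134

Legendre's formula: v_p(n!) = Σ_{k ≥ 1} ⌊n / p^k⌋. For p = 11, n = 1344, the terms are:
  ⌊1344/11^1⌋ = ⌊1344/11⌋ = 122
  ⌊1344/11^2⌋ = ⌊1344/121⌋ = 11
  ⌊1344/11^3⌋ = ⌊1344/1331⌋ = 1
(the next term ⌊1344/11^4⌋ = 0, terminating the sum). Summing: v_11(1344!) = 122 + 11 + 1 = 134.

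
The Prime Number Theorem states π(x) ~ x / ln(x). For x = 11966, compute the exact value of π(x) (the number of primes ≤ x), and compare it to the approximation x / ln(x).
π(11966) = 1434;  x/ln(x) ≈ 1274.36;  relative error ≈ 11.13%.

Directly count primes up to 11966: π(11966) = 1434. The PNT approximation gives 11966/ln(11966) ≈ 11966/9.38982 ≈ 1274.36. Relative error (π(x) − x/ln(x)) / π(x) ≈ 11.13%; the approximation is known to undercount slightly (Li(x) is a better estimate).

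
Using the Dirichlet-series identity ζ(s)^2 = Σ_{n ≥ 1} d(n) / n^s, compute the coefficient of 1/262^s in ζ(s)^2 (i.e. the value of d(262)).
d(262) = 4

ζ(s)^2 = (Σ 1/m^s)(Σ 1/k^s). The coefficient of 1/n^s in the product is the number of ordered pairs (m, k) with mk = n, which equals d(n). For n = 262, divisors are [1, 2, 131, 262], so d(262) = 4.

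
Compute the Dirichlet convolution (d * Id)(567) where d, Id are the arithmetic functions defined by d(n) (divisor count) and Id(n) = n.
(d * Id)(567) = 1611

Divisors of 567: [1, 3, 7, 9, 21, 27, 63, 81, 189, 567]. For each d | 567:
  d = 1: d(1) · Id(567/1) = 1 · 567 = 567
  d = 3: d(3) · Id(567/3) = 2 · 189 = 378
  d = 7: d(7) · Id(567/7) = 2 · 81 = 162
  d = 9: d(9) · Id(567/9) = 3 · 63 = 189
  d = 21: d(21) · Id(567/21) = 4 · 27 = 108
  d = 27: d(27) · Id(567/27) = 4 · 21 = 84
  d = 63: d(63) · Id(567/63) = 6 · 9 = 54
  d = 81: d(81) · Id(567/81) = 5 · 7 = 35
  d = 189: d(189) · Id(567/189) = 8 · 3 = 24
  d = 567: d(567) · Id(567/567) = 10 · 1 = 10
Summing: (d * Id)(567) = 567 + 378 + 162 + 189 + 108 + 84 + 54 + 35 + 24 + 10 = 1611.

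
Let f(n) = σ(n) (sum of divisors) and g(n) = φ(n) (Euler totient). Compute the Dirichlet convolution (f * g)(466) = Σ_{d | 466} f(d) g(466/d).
(σ * φ)(466) = 1864

Divisors of 466: [1, 2, 233, 466]. For each d | 466:
  d = 1: σ(1) · φ(466/1) = 1 · 232 = 232
  d = 2: σ(2) · φ(466/2) = 3 · 232 = 696
  d = 233: σ(233) · φ(466/233) = 234 · 1 = 234
  d = 466: σ(466) · φ(466/466) = 702 · 1 = 702
Summing: (σ * φ)(466) = 232 + 696 + 234 + 702 = 1864.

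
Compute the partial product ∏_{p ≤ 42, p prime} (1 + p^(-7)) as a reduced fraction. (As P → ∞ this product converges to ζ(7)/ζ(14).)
∏ = 906276285123367303463952471174214707523220166331900002148763513926498754947885274824704/898827234959603916464015184677991123451710902595120068322823619866941706124048533178125

The primes p ≤ 42 are [2, 3, 5, 7, 11, 13, 17, 19, 23, 29, 31, 37, 41]. For each, (1 + 1/p^7) = (p^7 + 1)/p^7. Multiplying these fractions over p ∈ [2, 3, 5, 7, 11, 13, 17, 19, 23, 29, 31, 37, 41] gives 906276285123367303463952471174214707523220166331900002148763513926498754947885274824704/898827234959603916464015184677991123451710902595120068322823619866941706124048533178125. (In the limit P → ∞ this tends to ζ(7)/ζ(14).)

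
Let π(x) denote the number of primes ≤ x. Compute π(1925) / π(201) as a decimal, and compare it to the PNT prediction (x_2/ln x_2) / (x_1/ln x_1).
π(1925)/π(201) = 293/46 ≈ 6.3696;  PNT prediction ≈ 6.7159.

π(201) = 46 and π(1925) = 293, so π(1925)/π(201) ≈ 6.3696. The PNT-predicted ratio is (1925/ln(1925)) / (201/ln(201)) ≈ 6.7159. The two agree to within a few percent, as expected.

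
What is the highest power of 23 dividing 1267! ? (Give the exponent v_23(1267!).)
v_23(1267!) = 57

Legendre's formula: v_p(n!) = Σ_{k ≥ 1} ⌊n / p^k⌋. For p = 23, n = 1267, the terms are:
  ⌊1267/23^1⌋ = ⌊1267/23⌋ = 55
  ⌊1267/23^2⌋ = ⌊1267/529⌋ = 2
(the next term ⌊1267/23^3⌋ = 0, terminating the sum). Summing: v_23(1267!) = 55 + 2 = 57.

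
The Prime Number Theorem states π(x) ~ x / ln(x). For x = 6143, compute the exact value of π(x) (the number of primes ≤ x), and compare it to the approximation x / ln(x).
π(6143) = 801;  x/ln(x) ≈ 704.22;  relative error ≈ 12.08%.

Directly count primes up to 6143: π(6143) = 801. The PNT approximation gives 6143/ln(6143) ≈ 6143/8.72307 ≈ 704.22. Relative error (π(x) − x/ln(x)) / π(x) ≈ 12.08%; the approximation is known to undercount slightly (Li(x) is a better estimate).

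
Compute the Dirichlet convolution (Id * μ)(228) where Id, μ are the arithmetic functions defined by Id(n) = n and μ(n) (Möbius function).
(Id * μ)(228) = 72

Divisors of 228: [1, 2, 3, 4, 6, 12, 19, 38, 57, 76, 114, 228]. For each d | 228:
  d = 1: Id(1) · μ(228/1) = 1 · 0 = 0
  d = 2: Id(2) · μ(228/2) = 2 · -1 = -2
  d = 3: Id(3) · μ(228/3) = 3 · 0 = 0
  d = 4: Id(4) · μ(228/4) = 4 · 1 = 4
  d = 6: Id(6) · μ(228/6) = 6 · 1 = 6
  d = 12: Id(12) · μ(228/12) = 12 · -1 = -12
  d = 19: Id(19) · μ(228/19) = 19 · 0 = 0
  d = 38: Id(38) · μ(228/38) = 38 · 1 = 38
  d = 57: Id(57) · μ(228/57) = 57 · 0 = 0
  d = 76: Id(76) · μ(228/76) = 76 · -1 = -76
  d = 114: Id(114) · μ(228/114) = 114 · -1 = -114
  d = 228: Id(228) · μ(228/228) = 228 · 1 = 228
Summing: (Id * μ)(228) = 0 + -2 + 0 + 4 + 6 + -12 + 0 + 38 + 0 + -76 + -114 + 228 = 72.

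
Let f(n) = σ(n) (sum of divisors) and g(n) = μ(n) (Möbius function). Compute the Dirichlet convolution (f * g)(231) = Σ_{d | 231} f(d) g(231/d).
(σ * μ)(231) = 231

Divisors of 231: [1, 3, 7, 11, 21, 33, 77, 231]. For each d | 231:
  d = 1: σ(1) · μ(231/1) = 1 · -1 = -1
  d = 3: σ(3) · μ(231/3) = 4 · 1 = 4
  d = 7: σ(7) · μ(231/7) = 8 · 1 = 8
  d = 11: σ(11) · μ(231/11) = 12 · 1 = 12
  d = 21: σ(21) · μ(231/21) = 32 · -1 = -32
  d = 33: σ(33) · μ(231/33) = 48 · -1 = -48
  d = 77: σ(77) · μ(231/77) = 96 · -1 = -96
  d = 231: σ(231) · μ(231/231) = 384 · 1 = 384
Summing: (σ * μ)(231) = -1 + 4 + 8 + 12 + -32 + -48 + -96 + 384 = 231.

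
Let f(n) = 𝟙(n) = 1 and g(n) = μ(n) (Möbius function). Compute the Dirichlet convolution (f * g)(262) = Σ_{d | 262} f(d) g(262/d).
(𝟙 * μ)(262) = 0

Divisors of 262: [1, 2, 131, 262]. For each d | 262:
  d = 1: 𝟙(1) · μ(262/1) = 1 · 1 = 1
  d = 2: 𝟙(2) · μ(262/2) = 1 · -1 = -1
  d = 131: 𝟙(131) · μ(262/131) = 1 · -1 = -1
  d = 262: 𝟙(262) · μ(262/262) = 1 · 1 = 1
Summing: (𝟙 * μ)(262) = 1 + -1 + -1 + 1 = 0.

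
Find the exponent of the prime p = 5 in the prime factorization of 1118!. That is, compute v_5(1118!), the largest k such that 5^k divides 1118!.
v_5(1118!) = 276

Legendre's formula: v_p(n!) = Σ_{k ≥ 1} ⌊n / p^k⌋. For p = 5, n = 1118, the terms are:
  ⌊1118/5^1⌋ = ⌊1118/5⌋ = 223
  ⌊1118/5^2⌋ = ⌊1118/25⌋ = 44
  ⌊1118/5^3⌋ = ⌊1118/125⌋ = 8
  ⌊1118/5^4⌋ = ⌊1118/625⌋ = 1
(the next term ⌊1118/5^5⌋ = 0, terminating the sum). Summing: v_5(1118!) = 223 + 44 + 8 + 1 = 276.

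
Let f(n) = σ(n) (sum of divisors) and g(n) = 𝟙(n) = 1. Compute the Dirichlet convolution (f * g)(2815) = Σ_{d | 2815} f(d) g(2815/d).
(σ * 𝟙)(2815) = 3955

Divisors of 2815: [1, 5, 563, 2815]. For each d | 2815:
  d = 1: σ(1) · 𝟙(2815/1) = 1 · 1 = 1
  d = 5: σ(5) · 𝟙(2815/5) = 6 · 1 = 6
  d = 563: σ(563) · 𝟙(2815/563) = 564 · 1 = 564
  d = 2815: σ(2815) · 𝟙(2815/2815) = 3384 · 1 = 3384
Summing: (σ * 𝟙)(2815) = 1 + 6 + 564 + 3384 = 3955.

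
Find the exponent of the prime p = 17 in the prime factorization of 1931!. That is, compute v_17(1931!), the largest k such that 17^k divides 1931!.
v_17(1931!) = 119

Legendre's formula: v_p(n!) = Σ_{k ≥ 1} ⌊n / p^k⌋. For p = 17, n = 1931, the terms are:
  ⌊1931/17^1⌋ = ⌊1931/17⌋ = 113
  ⌊1931/17^2⌋ = ⌊1931/289⌋ = 6
(the next term ⌊1931/17^3⌋ = 0, terminating the sum). Summing: v_17(1931!) = 113 + 6 = 119.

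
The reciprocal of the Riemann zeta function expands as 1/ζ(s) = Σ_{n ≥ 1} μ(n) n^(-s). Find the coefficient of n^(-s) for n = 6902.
μ(6902) = 1

Factor n = 6902 = 2 · 7 · 17 · 29. μ(n) = 0 if any exponent ≥ 2 (not squarefree); otherwise μ(n) = (−1)^{ω(n)} where ω(n) is the number of distinct prime factors. Applying: μ(6902) = 1.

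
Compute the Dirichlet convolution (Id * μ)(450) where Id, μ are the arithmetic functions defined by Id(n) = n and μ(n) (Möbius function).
(Id * μ)(450) = 120

Divisors of 450: [1, 2, 3, 5, 6, 9, 10, 15, 18, 25, 30, 45, 50, 75, 90, 150, 225, 450]. For each d | 450:
  d = 1: Id(1) · μ(450/1) = 1 · 0 = 0
  d = 2: Id(2) · μ(450/2) = 2 · 0 = 0
  d = 3: Id(3) · μ(450/3) = 3 · 0 = 0
  d = 5: Id(5) · μ(450/5) = 5 · 0 = 0
  d = 6: Id(6) · μ(450/6) = 6 · 0 = 0
  d = 9: Id(9) · μ(450/9) = 9 · 0 = 0
  d = 10: Id(10) · μ(450/10) = 10 · 0 = 0
  d = 15: Id(15) · μ(450/15) = 15 · -1 = -15
  d = 18: Id(18) · μ(450/18) = 18 · 0 = 0
  d = 25: Id(25) · μ(450/25) = 25 · 0 = 0
  d = 30: Id(30) · μ(450/30) = 30 · 1 = 30
  d = 45: Id(45) · μ(450/45) = 45 · 1 = 45
  d = 50: Id(50) · μ(450/50) = 50 · 0 = 0
  d = 75: Id(75) · μ(450/75) = 75 · 1 = 75
  d = 90: Id(90) · μ(450/90) = 90 · -1 = -90
  d = 150: Id(150) · μ(450/150) = 150 · -1 = -150
  d = 225: Id(225) · μ(450/225) = 225 · -1 = -225
  d = 450: Id(450) · μ(450/450) = 450 · 1 = 450
Summing: (Id * μ)(450) = 0 + 0 + 0 + 0 + 0 + 0 + 0 + -15 + 0 + 0 + 30 + 45 + 0 + 75 + -90 + -150 + -225 + 450 = 120.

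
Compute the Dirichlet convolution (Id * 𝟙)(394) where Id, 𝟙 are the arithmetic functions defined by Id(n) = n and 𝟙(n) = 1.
(Id * 𝟙)(394) = 594

Divisors of 394: [1, 2, 197, 394]. For each d | 394:
  d = 1: Id(1) · 𝟙(394/1) = 1 · 1 = 1
  d = 2: Id(2) · 𝟙(394/2) = 2 · 1 = 2
  d = 197: Id(197) · 𝟙(394/197) = 197 · 1 = 197
  d = 394: Id(394) · 𝟙(394/394) = 394 · 1 = 394
Summing: (Id * 𝟙)(394) = 1 + 2 + 197 + 394 = 594.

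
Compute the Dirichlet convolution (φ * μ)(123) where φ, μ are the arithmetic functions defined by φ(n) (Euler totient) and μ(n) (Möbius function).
(φ * μ)(123) = 39

Divisors of 123: [1, 3, 41, 123]. For each d | 123:
  d = 1: φ(1) · μ(123/1) = 1 · 1 = 1
  d = 3: φ(3) · μ(123/3) = 2 · -1 = -2
  d = 41: φ(41) · μ(123/41) = 40 · -1 = -40
  d = 123: φ(123) · μ(123/123) = 80 · 1 = 80
Summing: (φ * μ)(123) = 1 + -2 + -40 + 80 = 39.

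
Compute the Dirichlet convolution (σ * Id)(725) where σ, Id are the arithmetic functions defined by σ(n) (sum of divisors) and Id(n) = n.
(σ * Id)(725) = 5074

Divisors of 725: [1, 5, 25, 29, 145, 725]. For each d | 725:
  d = 1: σ(1) · Id(725/1) = 1 · 725 = 725
  d = 5: σ(5) · Id(725/5) = 6 · 145 = 870
  d = 25: σ(25) · Id(725/25) = 31 · 29 = 899
  d = 29: σ(29) · Id(725/29) = 30 · 25 = 750
  d = 145: σ(145) · Id(725/145) = 180 · 5 = 900
  d = 725: σ(725) · Id(725/725) = 930 · 1 = 930
Summing: (σ * Id)(725) = 725 + 870 + 899 + 750 + 900 + 930 = 5074.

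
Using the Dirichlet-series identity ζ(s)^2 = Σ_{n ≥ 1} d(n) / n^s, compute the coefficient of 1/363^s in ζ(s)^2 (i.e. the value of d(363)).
d(363) = 6

ζ(s)^2 = (Σ 1/m^s)(Σ 1/k^s). The coefficient of 1/n^s in the product is the number of ordered pairs (m, k) with mk = n, which equals d(n). For n = 363, divisors are [1, 3, 11, 33, 121, 363], so d(363) = 6.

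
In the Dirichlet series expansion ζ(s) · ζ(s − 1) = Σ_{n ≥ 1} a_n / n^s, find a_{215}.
σ(215) = 264

In the product (Σ m^0/m^s)(Σ k / k^s) = Σ (Σ_{d | n} d) / n^s, the coefficient of 1/n^s is σ(n) = Σ_{d | n} d. For n = 215, divisors are [1, 5, 43, 215]; summing: σ(215) = 264.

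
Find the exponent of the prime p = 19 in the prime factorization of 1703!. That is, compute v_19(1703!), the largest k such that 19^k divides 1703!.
v_19(1703!) = 93

Legendre's formula: v_p(n!) = Σ_{k ≥ 1} ⌊n / p^k⌋. For p = 19, n = 1703, the terms are:
  ⌊1703/19^1⌋ = ⌊1703/19⌋ = 89
  ⌊1703/19^2⌋ = ⌊1703/361⌋ = 4
(the next term ⌊1703/19^3⌋ = 0, terminating the sum). Summing: v_19(1703!) = 89 + 4 = 93.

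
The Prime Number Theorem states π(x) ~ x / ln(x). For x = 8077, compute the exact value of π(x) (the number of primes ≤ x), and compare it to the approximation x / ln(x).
π(8077) = 1014;  x/ln(x) ≈ 897.77;  relative error ≈ 11.46%.

Directly count primes up to 8077: π(8077) = 1014. The PNT approximation gives 8077/ln(8077) ≈ 8077/8.99678 ≈ 897.77. Relative error (π(x) − x/ln(x)) / π(x) ≈ 11.46%; the approximation is known to undercount slightly (Li(x) is a better estimate).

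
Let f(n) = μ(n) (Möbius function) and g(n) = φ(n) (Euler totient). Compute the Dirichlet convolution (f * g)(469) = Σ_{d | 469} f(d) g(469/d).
(μ * φ)(469) = 325

Divisors of 469: [1, 7, 67, 469]. For each d | 469:
  d = 1: μ(1) · φ(469/1) = 1 · 396 = 396
  d = 7: μ(7) · φ(469/7) = -1 · 66 = -66
  d = 67: μ(67) · φ(469/67) = -1 · 6 = -6
  d = 469: μ(469) · φ(469/469) = 1 · 1 = 1
Summing: (μ * φ)(469) = 396 + -66 + -6 + 1 = 325.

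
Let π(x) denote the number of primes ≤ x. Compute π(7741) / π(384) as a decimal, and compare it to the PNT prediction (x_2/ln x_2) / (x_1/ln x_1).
π(7741)/π(384) = 982/76 ≈ 12.9211;  PNT prediction ≈ 13.3967.

π(384) = 76 and π(7741) = 982, so π(7741)/π(384) ≈ 12.9211. The PNT-predicted ratio is (7741/ln(7741)) / (384/ln(384)) ≈ 13.3967. The two agree to within a few percent, as expected.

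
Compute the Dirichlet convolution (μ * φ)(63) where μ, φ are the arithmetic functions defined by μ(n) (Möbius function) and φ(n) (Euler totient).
(μ * φ)(63) = 20

Divisors of 63: [1, 3, 7, 9, 21, 63]. For each d | 63:
  d = 1: μ(1) · φ(63/1) = 1 · 36 = 36
  d = 3: μ(3) · φ(63/3) = -1 · 12 = -12
  d = 7: μ(7) · φ(63/7) = -1 · 6 = -6
  d = 9: μ(9) · φ(63/9) = 0 · 6 = 0
  d = 21: μ(21) · φ(63/21) = 1 · 2 = 2
  d = 63: μ(63) · φ(63/63) = 0 · 1 = 0
Summing: (μ * φ)(63) = 36 + -12 + -6 + 0 + 2 + 0 = 20.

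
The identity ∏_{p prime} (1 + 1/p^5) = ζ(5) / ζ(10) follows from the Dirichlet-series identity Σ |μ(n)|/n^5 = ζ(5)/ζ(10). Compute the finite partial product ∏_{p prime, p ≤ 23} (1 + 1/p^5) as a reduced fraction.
∏ = 2612085852729079932096672771072/2521568243390149185231442932125

The primes p ≤ 23 are [2, 3, 5, 7, 11, 13, 17, 19, 23]. For each, (1 + 1/p^5) = (p^5 + 1)/p^5. Multiplying these fractions over p ∈ [2, 3, 5, 7, 11, 13, 17, 19, 23] gives 2612085852729079932096672771072/2521568243390149185231442932125. (In the limit P → ∞ this tends to ζ(5)/ζ(10).)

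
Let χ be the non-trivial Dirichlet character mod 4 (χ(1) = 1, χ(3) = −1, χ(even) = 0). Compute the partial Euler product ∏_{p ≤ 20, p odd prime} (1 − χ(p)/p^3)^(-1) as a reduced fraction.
∏ = 2463517706231725/2542314678779904

The odd primes p ≤ 20 are [3, 5, 7, 11, 13, 17, 19]. For each, χ(p) = 1 if p ≡ 1 mod 4, χ(p) = −1 if p ≡ 3 mod 4. Taking (1 − χ(p)/p^3)^(-1) = p^3/(p^3 − χ(p)): (1 − (-1)/3^3)^(-1) · (1 − (1)/5^3)^(-1) · (1 − (-1)/7^3)^(-1) · (1 − (-1)/11^3)^(-1) · (1 − (1)/13^3)^(-1) · (1 − (1)/17^3)^(-1) · (1 − (-1)/19^3)^(-1) = 2463517706231725/2542314678779904.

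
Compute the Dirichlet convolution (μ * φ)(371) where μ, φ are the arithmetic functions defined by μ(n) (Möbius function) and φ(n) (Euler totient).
(μ * φ)(371) = 255

Divisors of 371: [1, 7, 53, 371]. For each d | 371:
  d = 1: μ(1) · φ(371/1) = 1 · 312 = 312
  d = 7: μ(7) · φ(371/7) = -1 · 52 = -52
  d = 53: μ(53) · φ(371/53) = -1 · 6 = -6
  d = 371: μ(371) · φ(371/371) = 1 · 1 = 1
Summing: (μ * φ)(371) = 312 + -52 + -6 + 1 = 255.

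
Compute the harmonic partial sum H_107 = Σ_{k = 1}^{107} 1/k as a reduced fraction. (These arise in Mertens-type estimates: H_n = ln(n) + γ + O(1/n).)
H_107 = 81560682312293522125469128981858530591444536467/15521442759214556458772607587176753329489754560

Direct summation: H_107 = 1 + 1/2 + ... + 1/107. The least common denominator is lcm(1, ..., 107) = 77607213796072782293863037935883766647448772800; over this denominator the numerator is 77607213796072782293863037935883766647448772800 + 38803606898036391146931518967941883323724386400 + 25869071265357594097954345978627922215816257600 + 19401803449018195573465759483970941661862193200 + 15521442759214556458772607587176753329489754560 + 12934535632678797048977172989313961107908128800 + 11086744828010397470551862562269109521064110400 + 9700901724509097786732879741985470830931096600 + 8623023755119198032651448659542640738605419200 + 7760721379607278229386303793588376664744877280 + 7055201254188434753987548903262160604313524800 + 6467267816339398524488586494656980553954064400 + 5969785676620983253374079841221828203649905600 + 5543372414005198735275931281134554760532055200 + 5173814253071518819590869195725584443163251520 + 4850450862254548893366439870992735415465548300 + 4565130223298398958462531643287280391026398400 + 4311511877559599016325724329771320369302709600 + 4084590199793304331255949365046514034076251200 + 3880360689803639114693151896794188332372438640 + 3695581609336799156850620854089703173688036800 + 3527600627094217376993774451631080302156762400 + 3374226686785773143211436431994946375976033600 + 3233633908169699262244293247328490276977032200 + 3104288551842911291754521517435350665897950912 + 2984892838310491626687039920610914101824952800 + 2874341251706399344217149553180880246201806400 + 2771686207002599367637965640567277380266027600 + 2676110820554233872202173721927026436118923200 + 2586907126535759409795434597862792221581625760 + 2503458509550734912705259288254315053143508800 + 2425225431127274446683219935496367707732774150 + 2351733751396144917995849634420720201437841600 + 2282565111649199479231265821643640195513199200 + 2217348965602079494110372512453821904212822080 + 2155755938779799508162862164885660184651354800 + 2097492264758723845780082106375236936417534400 + 2042295099896652165627974682523257017038125600 + 1989928558873661084458026613740609401216635200 + 1940180344901819557346575948397094166186219320 + 1892858873074945909606415559411799186523140800 + 1847790804668399578425310427044851586844018400 + 1804818925490064704508442742694971317382529600 + 1763800313547108688496887225815540151078381200 + 1724604751023839606530289731908528147721083840 + 1687113343392886571605718215997473187988016800 + 1651217314810059197741766764593271630796782400 + 1616816954084849631122146623664245138488516100 + 1583820689715771067221694651752729931580587200 + 1552144275921455645877260758717675332948975456 + 1521710074432799652820843881095760130342132800 + 1492446419155245813343519960305457050912476400 + 1464287052756090231959679961054410691461297600 + 1437170625853199672108574776590440123100903200 + 1411040250837686950797509780652432120862704960 + 1385843103501299683818982820283638690133013800 + 1361530066597768110418649788348838011358750400 + 1338055410277116936101086860963513218059461600 + 1315376505018182750743441320947182485549979200 + 1293453563267879704897717298931396110790812880 + 1272249406492996431046935048129242076187684800 + 1251729254775367456352629644127157526571754400 + 1231860536445599718950206951363234391229345600 + 1212612715563637223341609967748183853866387075 + 1193957135324196650674815968244365640729981120 + 1175866875698072458997924817210360100718920800 + 1158316623821981825281537879640056218618638400 + 1141282555824599739615632910821820097756599600 + 1124742228928591047737145477331648791992011200 + 1108674482801039747055186256226910952106411040 + 1093059349240461722448775182195546009118996800 + 1077877969389899754081431082442830092325677400 + 1063112517754421675258397779943613241745873600 + 1048746132379361922890041053187618468208767200 + 1034762850614303763918173839145116888632650304 + 1021147549948326082813987341261628508519062800 + 1007885893455490679141078414751737229187646400 + 994964279436830542229013306870304700608317600 + 982369794886997244226114404251693248701883200 + 970090172450909778673287974198547083093109660 + 958113750568799781405716517726960082067268800 + 946429436537472954803207779705899593261570400 + 935026672241840750528470336576912851174081600 + 923895402334199789212655213522425793422009200 + 913026044659679791692506328657456078205279680 + 902409462745032352254221371347485658691264800 + 892036940184744624067391240642342145372974400 + 881900156773554344248443612907770075539190600 + 871991166248008789818685819504311984802795200 + 862302375511919803265144865954264073860541920 + 852826525231569036196297120174546886235700800 + 843556671696443285802859107998736593994008400 + 834486169850244970901753096084771684381169600 + 825608657405029598870883382296635815398391200 + 816918039958660866251189873009302806815250240 + 808408477042424815561073311832122569244258050 + 800074369031678167977969463256533676777822400 + 791910344857885533610847325876364965790293600 + 783911250465381639331949878140240067145947200 + 776072137960727822938630379358837666474487728 + 768388255406661210830327108276076897499492800 + 760855037216399826410421940547880065171066400 + 753468095107502740717116873163920064538337600 + 746223209577622906671759980152728525456238200 + 739116321867359831370124170817940634737607360 + 732143526378045115979839980527205345730648800 + 725301063514698899942645214354053893901390400 = 407803411561467610627345644909292652957222682335, so H_107 = 407803411561467610627345644909292652957222682335/77607213796072782293863037935883766647448772800; reducing by gcd(407803411561467610627345644909292652957222682335, 77607213796072782293863037935883766647448772800) = 5 gives 81560682312293522125469128981858530591444536467/15521442759214556458772607587176753329489754560 ≈ 5.25471. (The PNT-adjacent estimate ln(107) + γ ≈ 5.25004 matches within O(1/n).)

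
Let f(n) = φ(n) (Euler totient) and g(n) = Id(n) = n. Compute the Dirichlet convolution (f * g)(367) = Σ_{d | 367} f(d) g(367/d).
(φ * Id)(367) = 733

Divisors of 367: [1, 367]. For each d | 367:
  d = 1: φ(1) · Id(367/1) = 1 · 367 = 367
  d = 367: φ(367) · Id(367/367) = 366 · 1 = 366
Summing: (φ * Id)(367) = 367 + 366 = 733.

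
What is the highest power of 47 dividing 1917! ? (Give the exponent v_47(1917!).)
v_47(1917!) = 40

Legendre's formula: v_p(n!) = Σ_{k ≥ 1} ⌊n / p^k⌋. For p = 47, n = 1917, the terms are:
  ⌊1917/47^1⌋ = ⌊1917/47⌋ = 40
(the next term ⌊1917/47^2⌋ = 0, terminating the sum). Summing: v_47(1917!) = 40 = 40.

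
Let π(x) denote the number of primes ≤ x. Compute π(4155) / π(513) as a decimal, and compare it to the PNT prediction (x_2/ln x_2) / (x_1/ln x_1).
π(4155)/π(513) = 571/97 ≈ 5.8866;  PNT prediction ≈ 6.0660.

π(513) = 97 and π(4155) = 571, so π(4155)/π(513) ≈ 5.8866. The PNT-predicted ratio is (4155/ln(4155)) / (513/ln(513)) ≈ 6.0660. The two agree to within a few percent, as expected.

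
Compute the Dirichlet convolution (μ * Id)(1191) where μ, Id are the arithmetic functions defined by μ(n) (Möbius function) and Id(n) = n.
(μ * Id)(1191) = 792

Divisors of 1191: [1, 3, 397, 1191]. For each d | 1191:
  d = 1: μ(1) · Id(1191/1) = 1 · 1191 = 1191
  d = 3: μ(3) · Id(1191/3) = -1 · 397 = -397
  d = 397: μ(397) · Id(1191/397) = -1 · 3 = -3
  d = 1191: μ(1191) · Id(1191/1191) = 1 · 1 = 1
Summing: (μ * Id)(1191) = 1191 + -397 + -3 + 1 = 792.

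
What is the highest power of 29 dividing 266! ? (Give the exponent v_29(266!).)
v_29(266!) = 9

Legendre's formula: v_p(n!) = Σ_{k ≥ 1} ⌊n / p^k⌋. For p = 29, n = 266, the terms are:
  ⌊266/29^1⌋ = ⌊266/29⌋ = 9
(the next term ⌊266/29^2⌋ = 0, terminating the sum). Summing: v_29(266!) = 9 = 9.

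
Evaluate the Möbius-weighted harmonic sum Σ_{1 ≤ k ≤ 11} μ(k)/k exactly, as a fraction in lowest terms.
Σ μ(k)/k = -1/2310

Values of μ(k) for 1 ≤ k ≤ 11: μ(1) = 1, μ(2) = -1, μ(3) = -1, μ(5) = -1, μ(6) = 1, μ(7) = -1, μ(10) = 1, μ(11) = -1, with μ = 0 on non-squarefree integers. Summing μ(k)/k for k where μ(k) ≠ 0 gives -1/2310 ≈ -0.0004. (PNT ⟺ this sum → 0 as n → ∞.)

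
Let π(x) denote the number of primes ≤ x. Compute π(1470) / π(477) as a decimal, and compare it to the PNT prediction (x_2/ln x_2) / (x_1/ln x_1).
π(1470)/π(477) = 232/91 ≈ 2.5495;  PNT prediction ≈ 2.6062.

π(477) = 91 and π(1470) = 232, so π(1470)/π(477) ≈ 2.5495. The PNT-predicted ratio is (1470/ln(1470)) / (477/ln(477)) ≈ 2.6062. The two agree to within a few percent, as expected.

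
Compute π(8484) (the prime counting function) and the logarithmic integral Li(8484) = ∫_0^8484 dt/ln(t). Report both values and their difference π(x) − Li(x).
π(8484) = 1059;  Li(8484) ≈ 1080.09;  π(x) − Li(x) ≈ -21.09.

Direct count of primes ≤ 8484 gives π(8484) = 1059. Numerical evaluation of the logarithmic integral gives Li(8484) ≈ 1080.09. The difference π(x) − Li(x) ≈ -21.09 is typically negative for small/moderate x (Li(x) overestimates), though Littlewood's theorem shows this sign changes infinitely often.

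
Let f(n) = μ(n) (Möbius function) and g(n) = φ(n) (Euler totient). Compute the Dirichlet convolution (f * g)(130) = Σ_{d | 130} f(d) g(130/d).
(μ * φ)(130) = 0

Divisors of 130: [1, 2, 5, 10, 13, 26, 65, 130]. For each d | 130:
  d = 1: μ(1) · φ(130/1) = 1 · 48 = 48
  d = 2: μ(2) · φ(130/2) = -1 · 48 = -48
  d = 5: μ(5) · φ(130/5) = -1 · 12 = -12
  d = 10: μ(10) · φ(130/10) = 1 · 12 = 12
  d = 13: μ(13) · φ(130/13) = -1 · 4 = -4
  d = 26: μ(26) · φ(130/26) = 1 · 4 = 4
  d = 65: μ(65) · φ(130/65) = 1 · 1 = 1
  d = 130: μ(130) · φ(130/130) = -1 · 1 = -1
Summing: (μ * φ)(130) = 48 + -48 + -12 + 12 + -4 + 4 + 1 + -1 = 0.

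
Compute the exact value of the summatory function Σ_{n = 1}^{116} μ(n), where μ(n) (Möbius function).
Σ_{n ≤ 116} μ(n) = -5

Compute μ(n) for each 1 ≤ n ≤ 116: μ(1) = 1, μ(2) = -1, μ(3) = -1, μ(4) = 0, μ(5) = -1, μ(6) = 1, μ(7) = -1, μ(8) = 0, μ(9) = 0, μ(10) = 1, μ(11) = -1, μ(12) = 0, μ(13) = -1, μ(14) = 1, μ(15) = 1, μ(16) = 0, μ(17) = -1, μ(18) = 0, μ(19) = -1, μ(20) = 0, μ(21) = 1, μ(22) = 1, μ(23) = -1, μ(24) = 0, μ(25) = 0, μ(26) = 1, μ(27) = 0, μ(28) = 0, μ(29) = -1, μ(30) = -1, μ(31) = -1, μ(32) = 0, μ(33) = 1, μ(34) = 1, μ(35) = 1, μ(36) = 0, μ(37) = -1, μ(38) = 1, μ(39) = 1, μ(40) = 0, μ(41) = -1, μ(42) = -1, μ(43) = -1, μ(44) = 0, μ(45) = 0, μ(46) = 1, μ(47) = -1, μ(48) = 0, μ(49) = 0, μ(50) = 0, μ(51) = 1, μ(52) = 0, μ(53) = -1, μ(54) = 0, μ(55) = 1, μ(56) = 0, μ(57) = 1, μ(58) = 1, μ(59) = -1, μ(60) = 0, μ(61) = -1, μ(62) = 1, μ(63) = 0, μ(64) = 0, μ(65) = 1, μ(66) = -1, μ(67) = -1, μ(68) = 0, μ(69) = 1, μ(70) = -1, μ(71) = -1, μ(72) = 0, μ(73) = -1, μ(74) = 1, μ(75) = 0, μ(76) = 0, μ(77) = 1, μ(78) = -1, μ(79) = -1, μ(80) = 0, μ(81) = 0, μ(82) = 1, μ(83) = -1, μ(84) = 0, μ(85) = 1, μ(86) = 1, μ(87) = 1, μ(88) = 0, μ(89) = -1, μ(90) = 0, μ(91) = 1, μ(92) = 0, μ(93) = 1, μ(94) = 1, μ(95) = 1, μ(96) = 0, μ(97) = -1, μ(98) = 0, μ(99) = 0, μ(100) = 0, μ(101) = -1, μ(102) = -1, μ(103) = -1, μ(104) = 0, μ(105) = -1, μ(106) = 1, μ(107) = -1, μ(108) = 0, μ(109) = -1, μ(110) = -1, μ(111) = 1, μ(112) = 0, μ(113) = -1, μ(114) = -1, μ(115) = 1, μ(116) = 0. Summing all 116 values: -5. (Mertens function M(x) = Σ_{n ≤ x} μ(n); on average M(x) should be small (PNT ⟺ M(x) = o(x)).)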